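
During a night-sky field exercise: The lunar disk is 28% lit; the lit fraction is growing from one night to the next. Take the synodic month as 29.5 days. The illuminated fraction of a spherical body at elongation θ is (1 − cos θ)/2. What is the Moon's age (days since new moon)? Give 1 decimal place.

From f = (1 − cos θ)/2: cos θ = 1 − 2×0.28 = 0.440; arccos → 63.9°.
The Moon is waxing (0°–180°), so θ = 63.9° directly.
At 360°/29.5 d per day, 63.9° corresponds to 5.24 days.

5.2 days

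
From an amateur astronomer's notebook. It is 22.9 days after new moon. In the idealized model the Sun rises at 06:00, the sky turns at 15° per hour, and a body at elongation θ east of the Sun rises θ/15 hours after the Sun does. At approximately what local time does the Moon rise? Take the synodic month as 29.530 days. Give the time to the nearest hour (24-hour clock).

01:00

Elongation θ = 360° × 22.9/29.530 ≈ 279.2°.
Delay after the Sun = 279.2° / (15°/h) ≈ 18.61 h.
06:00 + 18.61 h ≈ 00:37 → 01:00 to the nearest hour.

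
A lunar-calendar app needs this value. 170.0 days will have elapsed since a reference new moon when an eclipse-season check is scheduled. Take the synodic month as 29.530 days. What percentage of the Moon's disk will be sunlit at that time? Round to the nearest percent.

Reduce mod P: 170.0 − 5×29.530 = 22.35 d into the current lunation.
Elongation θ = 360° × 22.35/29.530 ≈ 272.5°.
With cos θ = 0.043, the lit fraction is (1 − 0.043)/2 ≈ 0.478, so 48%.

48%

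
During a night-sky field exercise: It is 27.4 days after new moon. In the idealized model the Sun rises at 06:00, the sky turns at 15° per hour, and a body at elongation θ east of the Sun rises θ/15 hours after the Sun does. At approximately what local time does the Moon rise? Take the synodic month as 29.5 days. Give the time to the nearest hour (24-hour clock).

04:00

Phase angle: θ = 360°·(27.4 d)/(29.5 d) = 334.4°.
The Moon trails the Sun by θ/15 = 334.4/15 ≈ 22.29 hours.
06:00 + 22.29 h ≈ 04:17 → 04:00 to the nearest hour.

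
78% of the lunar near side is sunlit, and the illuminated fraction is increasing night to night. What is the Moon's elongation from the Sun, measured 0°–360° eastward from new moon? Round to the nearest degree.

124°

Invert f = (1 − cos θ)/2 to get cos θ = 1 − 2(0.78) = -0.560, hence θ₀ = arccos -0.560 = 124.1°.
Waxing ⇒ before full, so θ = 124.1°.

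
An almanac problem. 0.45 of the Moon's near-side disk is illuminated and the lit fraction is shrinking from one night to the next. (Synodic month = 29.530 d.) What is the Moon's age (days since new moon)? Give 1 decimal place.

22.6 days

From f = (1 − cos θ)/2: cos θ = 1 − 2×0.45 = 0.100; arccos → 84.3°.
Waning ⇒ past full, so θ = 360° − 84.3° = 275.7°.
Age = 29.530 × 275.7°/360° ≈ 22.62 days.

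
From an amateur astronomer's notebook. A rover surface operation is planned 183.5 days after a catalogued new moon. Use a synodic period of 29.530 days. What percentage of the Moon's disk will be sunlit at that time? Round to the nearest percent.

183.5 d spans 6 complete synodic months (6 × 29.530 = 177.18 d) plus 6.32 d.
Elongation θ = 360° × 6.32/29.530 ≈ 77.0°.
With cos θ = 0.224, the lit fraction is (1 − 0.224)/2 ≈ 0.388, so 39%.

39%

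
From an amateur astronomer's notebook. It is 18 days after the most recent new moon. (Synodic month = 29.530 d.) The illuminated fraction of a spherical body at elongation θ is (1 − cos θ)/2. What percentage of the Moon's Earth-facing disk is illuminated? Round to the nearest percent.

89%

The Moon has covered 18/29.530 of its cycle, so θ ≈ 360° × 18/29.530 = 219.4°.
With cos θ = (-0.772), the lit fraction is (1 − (-0.772))/2 ≈ 0.886, so 89%.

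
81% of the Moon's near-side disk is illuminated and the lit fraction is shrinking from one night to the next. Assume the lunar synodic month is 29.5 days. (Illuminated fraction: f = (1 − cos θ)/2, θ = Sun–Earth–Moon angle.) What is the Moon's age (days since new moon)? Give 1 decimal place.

19.0 days

Invert f = (1 − cos θ)/2 to get cos θ = 1 − 2(0.81) = -0.620, hence θ₀ = arccos -0.620 = 128.3°.
Waning ⇒ past full, so θ = 360° − 128.3° = 231.7°.
At 360°/29.5 d per day, 231.7° corresponds to 18.99 days.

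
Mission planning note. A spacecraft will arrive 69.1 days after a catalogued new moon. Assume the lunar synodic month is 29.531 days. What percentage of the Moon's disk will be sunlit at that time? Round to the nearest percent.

77%

Reduce mod P: 69.1 − 2×29.531 = 10.04 d into the current lunation.
Elongation θ = 360° × 10.04/29.531 ≈ 122.4°.
cos 122.4° = (-0.535), so f = (1 − (-0.535))/2 = 0.768, so 77%.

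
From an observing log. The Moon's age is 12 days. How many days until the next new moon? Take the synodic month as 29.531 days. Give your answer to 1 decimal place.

17.5 days

The next new moon completes the synodic month: 29.531 − 12 = 17.531 days.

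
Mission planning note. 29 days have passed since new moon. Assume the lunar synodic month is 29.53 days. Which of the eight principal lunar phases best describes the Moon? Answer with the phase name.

θ ≈ 360° × 29/29.53 = 354°, which falls in the new moon sector.

new moon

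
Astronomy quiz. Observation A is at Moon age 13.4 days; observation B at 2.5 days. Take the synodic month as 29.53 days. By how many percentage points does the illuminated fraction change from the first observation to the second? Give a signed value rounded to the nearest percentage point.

-91 percentage points

θ₁ = 360° × 13.4/29.53 = 163.4°, f₁ = (1 − cos θ₁)/2 = 0.979.
θ₂ = 360° × 2.5/29.53 = 30.5°, f₂ = (1 − cos θ₂)/2 = 0.069.
Change = f₂ − f₁ = -0.910 → -91 percentage points.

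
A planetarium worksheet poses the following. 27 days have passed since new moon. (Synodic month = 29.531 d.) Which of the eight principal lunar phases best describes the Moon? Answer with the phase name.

waning crescent

θ ≈ 360° × 27/29.531 = 329°, which falls in the waning crescent sector.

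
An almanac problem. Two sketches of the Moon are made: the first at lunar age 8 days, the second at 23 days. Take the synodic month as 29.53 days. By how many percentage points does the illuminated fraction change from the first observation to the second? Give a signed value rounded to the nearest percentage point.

-16 pp

First observation: θ = 360°·8/29.53 = 97.5°, so f = 0.566.
Second observation: θ = 280.4°, f = 0.410.
Δf = 0.410 − 0.566 = -0.156, i.e. -16 pp.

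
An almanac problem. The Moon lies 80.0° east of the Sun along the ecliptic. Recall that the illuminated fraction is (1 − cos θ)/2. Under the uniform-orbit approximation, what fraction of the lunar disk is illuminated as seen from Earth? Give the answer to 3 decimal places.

Half-versine of 80.0°: (1 − 0.174)/2 = 0.413.

0.413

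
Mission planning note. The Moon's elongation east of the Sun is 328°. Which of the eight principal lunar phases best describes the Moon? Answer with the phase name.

The waning crescent sector spans roughly 292°–338°; 328° falls inside it.

waning crescent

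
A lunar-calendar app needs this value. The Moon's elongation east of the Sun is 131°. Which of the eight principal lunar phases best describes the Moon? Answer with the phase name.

131° lies in the waxing gibbous sector of the 8-phase cycle.

waxing gibbous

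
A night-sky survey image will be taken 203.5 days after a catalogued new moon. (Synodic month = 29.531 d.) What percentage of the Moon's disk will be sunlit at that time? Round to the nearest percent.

11%

203.5/29.531 = 6.891 lunations, so 6 complete cycles and 26.31 d into the next.
Phase angle: θ = 360°·(26.31 d)/(29.531 d) = 320.8°.
cos 320.8° = 0.775, so f = (1 − 0.775)/2 = 0.113, so 11%.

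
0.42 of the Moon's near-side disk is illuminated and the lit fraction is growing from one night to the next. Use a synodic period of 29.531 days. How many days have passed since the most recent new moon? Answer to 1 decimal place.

6.6 days

cos θ = 1 − 2f = 0.160, giving a principal value of 80.8°.
Waxing ⇒ before full, so θ = 80.8°.
At 360°/29.531 d per day, 80.8° corresponds to 6.63 days.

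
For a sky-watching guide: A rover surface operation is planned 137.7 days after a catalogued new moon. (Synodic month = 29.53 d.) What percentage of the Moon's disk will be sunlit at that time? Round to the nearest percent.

76%

137.7/29.53 = 4.663 lunations, so 4 complete cycles and 19.58 d into the next.
Phase angle: θ = 360°·(19.58 d)/(29.53 d) = 238.7°.
With cos θ = (-0.520), the lit fraction is (1 − (-0.520))/2 ≈ 0.760, so 76%.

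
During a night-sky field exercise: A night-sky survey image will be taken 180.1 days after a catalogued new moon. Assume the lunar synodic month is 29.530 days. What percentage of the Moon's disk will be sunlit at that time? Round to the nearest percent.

9%

180.1/29.530 = 6.099 lunations, so 6 complete cycles and 2.92 d into the next.
Phase angle: θ = 360°·(2.92 d)/(29.530 d) = 35.6°.
cos 35.6° = 0.813, so f = (1 − 0.813)/2 = 0.093, so 9%.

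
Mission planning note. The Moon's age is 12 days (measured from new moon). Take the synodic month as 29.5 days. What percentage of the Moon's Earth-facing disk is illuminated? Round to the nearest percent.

Phase angle: θ = 360°·(12 d)/(29.5 d) = 146.4°.
Illuminated fraction = (1 − cos 146.4°)/2 = (1 − (-0.833))/2 ≈ 0.917, so 92%.

92%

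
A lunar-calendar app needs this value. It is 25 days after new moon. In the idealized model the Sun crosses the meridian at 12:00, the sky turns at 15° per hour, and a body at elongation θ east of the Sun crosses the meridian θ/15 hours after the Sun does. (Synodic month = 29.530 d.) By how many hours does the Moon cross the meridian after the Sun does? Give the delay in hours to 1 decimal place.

20.3 h

Elongation θ = 360° × 25/29.530 ≈ 304.8°.
The Moon trails the Sun by θ/15 = 304.8/15 ≈ 20.32 hours.
So the Moon crosses the meridian 20.32 h after the Sun.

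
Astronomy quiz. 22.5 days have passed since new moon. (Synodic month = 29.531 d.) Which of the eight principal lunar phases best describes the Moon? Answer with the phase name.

last quarter

At 22.5/29.531 of the cycle, θ ≈ 274° — the last quarter range.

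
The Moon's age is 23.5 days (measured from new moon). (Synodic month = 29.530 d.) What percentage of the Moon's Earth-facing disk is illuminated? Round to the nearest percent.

The Moon has covered 23.5/29.530 of its cycle, so θ ≈ 360° × 23.5/29.530 = 286.5°.
cos 286.5° = 0.284, so f = (1 − 0.284)/2 = 0.358, so 36%.

36%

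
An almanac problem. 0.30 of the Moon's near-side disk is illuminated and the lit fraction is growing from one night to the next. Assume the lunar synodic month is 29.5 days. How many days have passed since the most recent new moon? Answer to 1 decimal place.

cos θ = 1 − 2f = 0.400, giving a principal value of 66.4°.
Waxing ⇒ before full, so θ = 66.4°.
At 360°/29.5 d per day, 66.4° corresponds to 5.44 days.

5.4 days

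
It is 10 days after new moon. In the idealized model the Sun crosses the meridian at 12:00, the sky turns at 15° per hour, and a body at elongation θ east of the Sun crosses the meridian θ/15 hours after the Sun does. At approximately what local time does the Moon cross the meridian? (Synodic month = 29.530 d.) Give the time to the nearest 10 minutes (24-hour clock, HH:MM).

Elongation θ = 360° × 10/29.530 ≈ 121.9°.
The Moon trails the Sun by θ/15 = 121.9/15 ≈ 8.13 hours.
12:00 + 8.127 h ≈ 20:08 → 20:10 to the nearest ten minutes.

20:10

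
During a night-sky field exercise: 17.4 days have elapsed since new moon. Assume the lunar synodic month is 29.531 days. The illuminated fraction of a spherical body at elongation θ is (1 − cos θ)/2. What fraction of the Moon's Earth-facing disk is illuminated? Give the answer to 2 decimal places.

0.92

Phase angle: θ = 360°·(17.4 d)/(29.531 d) = 212.1°.
Illuminated fraction = (1 − cos 212.1°)/2 = (1 − (-0.847))/2 ≈ 0.923.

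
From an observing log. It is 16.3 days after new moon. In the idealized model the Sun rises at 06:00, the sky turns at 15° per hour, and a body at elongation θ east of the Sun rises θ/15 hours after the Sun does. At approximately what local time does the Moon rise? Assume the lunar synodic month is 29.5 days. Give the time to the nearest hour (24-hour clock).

19:00

Elongation θ = 360° × 16.3/29.5 ≈ 198.9°.
Delay after the Sun = 198.9° / (15°/h) ≈ 13.26 h.
06:00 + 13.26 h ≈ 19:16 → 19:00 to the nearest hour.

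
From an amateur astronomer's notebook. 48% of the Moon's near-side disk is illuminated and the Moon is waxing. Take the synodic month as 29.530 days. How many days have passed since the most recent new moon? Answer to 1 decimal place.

7.2 days

From f = (1 − cos θ)/2: cos θ = 1 − 2×0.48 = 0.040; arccos → 87.7°.
Waxing ⇒ before full, so θ = 87.7°.
That fraction of the synodic month is 87.7/360 × 29.530 d ≈ 7.19 d.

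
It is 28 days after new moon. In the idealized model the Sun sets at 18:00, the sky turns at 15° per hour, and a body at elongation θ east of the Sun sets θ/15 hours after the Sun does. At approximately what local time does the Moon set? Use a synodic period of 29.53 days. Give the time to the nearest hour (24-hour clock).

17:00

Elongation θ = 360° × 28/29.53 ≈ 341.3°.
At 15° of sky rotation per hour, 341.3° corresponds to a 22.76 h lag.
18:00 + 22.76 h ≈ 16:45 → 17:00 to the nearest hour.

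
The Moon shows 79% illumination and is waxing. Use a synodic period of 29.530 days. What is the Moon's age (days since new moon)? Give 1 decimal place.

10.3 days

cos θ = 1 − 2f = -0.580, giving a principal value of 125.5°.
Before full moon the principal value applies: θ = 125.5°.
Age = 29.530 × 125.5°/360° ≈ 10.29 days.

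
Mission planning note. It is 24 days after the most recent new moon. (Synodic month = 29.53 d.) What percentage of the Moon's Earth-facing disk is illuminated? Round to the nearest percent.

31%

The Moon has covered 24/29.53 of its cycle, so θ ≈ 360° × 24/29.53 = 292.6°.
With cos θ = 0.384, the lit fraction is (1 − 0.384)/2 ≈ 0.308, so 31%.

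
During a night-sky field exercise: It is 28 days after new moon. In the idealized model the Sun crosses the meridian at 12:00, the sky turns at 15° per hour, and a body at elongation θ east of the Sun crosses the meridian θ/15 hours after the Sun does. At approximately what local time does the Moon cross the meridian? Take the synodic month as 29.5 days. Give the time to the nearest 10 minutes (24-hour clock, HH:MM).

Elongation θ = 360° × 28/29.5 ≈ 341.7°.
Delay after the Sun = 341.7° / (15°/h) ≈ 22.78 h.
12:00 + 22.780 h ≈ 10:47 → 10:50 to the nearest ten minutes.

10:50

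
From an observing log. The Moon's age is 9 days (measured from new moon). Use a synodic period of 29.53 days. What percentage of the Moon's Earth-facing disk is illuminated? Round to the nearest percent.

67%

Elongation θ = 360° × 9/29.53 ≈ 109.7°.
With cos θ = (-0.337), the lit fraction is (1 − (-0.337))/2 ≈ 0.669, so 67%.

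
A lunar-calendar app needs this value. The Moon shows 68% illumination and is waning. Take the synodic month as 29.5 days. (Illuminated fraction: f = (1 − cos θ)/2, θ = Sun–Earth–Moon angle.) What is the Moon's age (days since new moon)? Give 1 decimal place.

cos θ = 1 − 2f = -0.360, giving a principal value of 111.1°.
Waning ⇒ past full, so θ = 360° − 111.1° = 248.9°.
At 360°/29.5 d per day, 248.9° corresponds to 20.40 days.

20.4 days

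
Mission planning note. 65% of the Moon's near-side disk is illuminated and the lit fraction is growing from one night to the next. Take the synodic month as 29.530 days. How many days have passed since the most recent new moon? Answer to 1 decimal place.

From f = (1 − cos θ)/2: cos θ = 1 − 2×0.65 = -0.300; arccos → 107.5°.
The Moon is waxing (0°–180°), so θ = 107.5° directly.
That fraction of the synodic month is 107.5/360 × 29.530 d ≈ 8.81 d.

8.8 days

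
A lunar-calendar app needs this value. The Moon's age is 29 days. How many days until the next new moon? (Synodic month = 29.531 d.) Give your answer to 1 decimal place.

The next new moon completes the synodic month: 29.531 − 29 = 0.531 days.

0.5 days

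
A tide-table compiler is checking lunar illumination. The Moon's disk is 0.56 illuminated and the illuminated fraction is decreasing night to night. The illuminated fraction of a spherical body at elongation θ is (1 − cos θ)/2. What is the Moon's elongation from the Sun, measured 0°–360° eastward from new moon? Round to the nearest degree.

From f = (1 − cos θ)/2: cos θ = 1 − 2×0.56 = -0.120; arccos → 96.9°.
Since the Moon is past full (waning), take the reflex angle: θ = 360° − 96.9° = 263.1°.

263°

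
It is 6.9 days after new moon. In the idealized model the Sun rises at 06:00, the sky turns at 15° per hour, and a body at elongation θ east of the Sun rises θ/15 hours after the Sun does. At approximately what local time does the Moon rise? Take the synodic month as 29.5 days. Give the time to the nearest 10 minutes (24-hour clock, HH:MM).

Phase angle: θ = 360°·(6.9 d)/(29.5 d) = 84.2°.
Delay after the Sun = 84.2° / (15°/h) ≈ 5.61 h.
06:00 + 5.614 h ≈ 11:37 → 11:40 to the nearest ten minutes.

11:40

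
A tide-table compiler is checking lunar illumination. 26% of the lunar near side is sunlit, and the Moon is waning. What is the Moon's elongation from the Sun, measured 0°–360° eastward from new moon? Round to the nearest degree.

299°

From f = (1 − cos θ)/2: cos θ = 1 − 2×0.26 = 0.480; arccos → 61.3°.
A waning Moon lies in 180°–360°, so θ = 360° − 61.3° = 298.7°.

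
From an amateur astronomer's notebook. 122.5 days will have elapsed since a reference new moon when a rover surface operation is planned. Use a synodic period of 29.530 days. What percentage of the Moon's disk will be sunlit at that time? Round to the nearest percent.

20%

122.5 d spans 4 complete synodic months (4 × 29.530 = 118.12 d) plus 4.38 d.
Elongation θ = 360° × 4.38/29.530 ≈ 53.4°.
Illuminated fraction = (1 − cos 53.4°)/2 = (1 − 0.596)/2 ≈ 0.202, so 20%.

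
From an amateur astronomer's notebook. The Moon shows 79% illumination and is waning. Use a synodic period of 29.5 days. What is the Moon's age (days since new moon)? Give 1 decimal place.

Invert f = (1 − cos θ)/2 to get cos θ = 1 − 2(0.79) = -0.580, hence θ₀ = arccos -0.580 = 125.5°.
A waning Moon lies in 180°–360°, so θ = 360° − 125.5° = 234.5°.
At 360°/29.5 d per day, 234.5° corresponds to 19.22 days.

19.2 days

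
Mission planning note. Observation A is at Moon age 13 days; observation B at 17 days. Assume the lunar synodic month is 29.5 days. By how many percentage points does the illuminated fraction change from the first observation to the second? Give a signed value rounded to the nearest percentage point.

θ₁ = 360° × 13/29.5 = 158.6°, f₁ = (1 − cos θ₁)/2 = 0.966.
θ₂ = 360° × 17/29.5 = 207.5°, f₂ = (1 − cos θ₂)/2 = 0.944.
Change = f₂ − f₁ = -0.022 → -2 percentage points.

-2 pp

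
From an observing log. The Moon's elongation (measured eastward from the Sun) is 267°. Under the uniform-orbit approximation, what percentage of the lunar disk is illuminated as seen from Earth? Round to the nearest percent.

53%

f = (1 − cos 267°)/2 = (1 − (-0.052))/2 ≈ 0.526, i.e. 53%.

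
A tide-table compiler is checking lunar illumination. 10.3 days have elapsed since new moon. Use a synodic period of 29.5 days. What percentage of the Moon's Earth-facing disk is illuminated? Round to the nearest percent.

79%

Elongation θ = 360° × 10.3/29.5 ≈ 125.7°.
Illuminated fraction = (1 − cos 125.7°)/2 = (1 − (-0.583))/2 ≈ 0.792, so 79%.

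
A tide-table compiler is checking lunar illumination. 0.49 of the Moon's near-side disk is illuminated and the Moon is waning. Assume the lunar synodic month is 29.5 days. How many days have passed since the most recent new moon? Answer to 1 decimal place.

22.2 days

From f = (1 − cos θ)/2: cos θ = 1 − 2×0.49 = 0.020; arccos → 88.9°.
Since the Moon is past full (waning), take the reflex angle: θ = 360° − 88.9° = 271.1°.
Age = 29.5 × 271.1°/360° ≈ 22.22 days.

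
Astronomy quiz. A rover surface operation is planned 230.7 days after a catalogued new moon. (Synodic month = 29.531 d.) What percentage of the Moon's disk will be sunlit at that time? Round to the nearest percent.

Reduce mod P: 230.7 − 7×29.531 = 23.98 d into the current lunation.
The Moon has covered 23.98/29.531 of its cycle, so θ ≈ 360° × 23.98/29.531 = 292.4°.
Illuminated fraction = (1 − cos 292.4°)/2 = (1 − 0.381)/2 ≈ 0.310, so 31%.

31%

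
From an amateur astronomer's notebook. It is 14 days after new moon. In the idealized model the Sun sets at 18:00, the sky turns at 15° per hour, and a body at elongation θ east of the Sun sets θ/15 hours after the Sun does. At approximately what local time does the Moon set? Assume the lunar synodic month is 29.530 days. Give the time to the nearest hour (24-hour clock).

05:00

Phase angle: θ = 360°·(14 d)/(29.530 d) = 170.7°.
Delay after the Sun = 170.7° / (15°/h) ≈ 11.38 h.
18:00 + 11.38 h ≈ 05:23 → 05:00 to the nearest hour.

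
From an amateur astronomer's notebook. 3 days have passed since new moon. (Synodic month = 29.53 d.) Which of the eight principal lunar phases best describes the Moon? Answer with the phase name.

waxing crescent

At 3/29.53 of the cycle, θ ≈ 37° — the waxing crescent range.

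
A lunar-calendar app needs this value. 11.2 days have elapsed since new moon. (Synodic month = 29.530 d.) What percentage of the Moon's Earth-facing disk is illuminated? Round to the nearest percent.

86%

The Moon has covered 11.2/29.530 of its cycle, so θ ≈ 360° × 11.2/29.530 = 136.5°.
With cos θ = (-0.726), the lit fraction is (1 − (-0.726))/2 ≈ 0.863, so 86%.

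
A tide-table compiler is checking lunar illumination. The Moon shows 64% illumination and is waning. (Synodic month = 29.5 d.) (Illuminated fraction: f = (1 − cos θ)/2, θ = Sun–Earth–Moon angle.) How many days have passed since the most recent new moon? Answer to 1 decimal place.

20.8 days

Invert f = (1 − cos θ)/2 to get cos θ = 1 − 2(0.64) = -0.280, hence θ₀ = arccos -0.280 = 106.3°.
Since the Moon is past full (waning), take the reflex angle: θ = 360° − 106.3° = 253.7°.
At 360°/29.5 d per day, 253.7° corresponds to 20.79 days.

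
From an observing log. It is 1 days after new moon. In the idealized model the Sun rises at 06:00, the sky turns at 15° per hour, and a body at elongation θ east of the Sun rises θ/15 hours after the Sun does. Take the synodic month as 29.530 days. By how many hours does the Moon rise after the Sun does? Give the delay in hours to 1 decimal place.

Phase angle: θ = 360°·(1 d)/(29.530 d) = 12.2°.
At 15° of sky rotation per hour, 12.2° corresponds to a 0.81 h lag.
So the Moon rises 0.81 h after the Sun.

0.8 h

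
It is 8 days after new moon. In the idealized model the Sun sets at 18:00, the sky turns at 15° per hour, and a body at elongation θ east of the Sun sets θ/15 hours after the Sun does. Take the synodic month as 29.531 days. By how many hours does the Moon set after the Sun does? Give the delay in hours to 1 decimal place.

6.5 h

The Moon has covered 8/29.531 of its cycle, so θ ≈ 360° × 8/29.531 = 97.5°.
Delay after the Sun = 97.5° / (15°/h) ≈ 6.50 h.
So the Moon sets 6.50 h after the Sun.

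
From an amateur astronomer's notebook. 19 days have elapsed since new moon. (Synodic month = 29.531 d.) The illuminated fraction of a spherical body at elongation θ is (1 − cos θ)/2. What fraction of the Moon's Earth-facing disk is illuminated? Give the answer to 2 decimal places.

0.81

The Moon has covered 19/29.531 of its cycle, so θ ≈ 360° × 19/29.531 = 231.6°.
Illuminated fraction = (1 − cos 231.6°)/2 = (1 − (-0.621))/2 ≈ 0.810.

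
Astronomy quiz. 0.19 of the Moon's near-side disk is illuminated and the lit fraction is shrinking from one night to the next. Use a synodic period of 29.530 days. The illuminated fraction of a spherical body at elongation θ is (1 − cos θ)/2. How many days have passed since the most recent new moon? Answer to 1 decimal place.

25.3 days

Invert f = (1 − cos θ)/2 to get cos θ = 1 − 2(0.19) = 0.620, hence θ₀ = arccos 0.620 = 51.7°.
A waning Moon lies in 180°–360°, so θ = 360° − 51.7° = 308.3°.
That fraction of the synodic month is 308.3/360 × 29.530 d ≈ 25.29 d.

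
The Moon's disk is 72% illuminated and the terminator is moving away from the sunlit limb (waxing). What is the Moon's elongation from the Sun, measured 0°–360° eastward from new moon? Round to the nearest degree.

From f = (1 − cos θ)/2: cos θ = 1 − 2×0.72 = -0.440; arccos → 116.1°.
The Moon is waxing (0°–180°), so θ = 116.1° directly.

116°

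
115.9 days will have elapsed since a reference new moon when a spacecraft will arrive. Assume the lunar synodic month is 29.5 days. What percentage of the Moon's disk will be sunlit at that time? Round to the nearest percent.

Reduce mod P: 115.9 − 3×29.5 = 27.40 d into the current lunation.
Phase angle: θ = 360°·(27.40 d)/(29.5 d) = 334.4°.
Illuminated fraction = (1 − cos 334.4°)/2 = (1 − 0.902)/2 ≈ 0.049, so 5%.

5%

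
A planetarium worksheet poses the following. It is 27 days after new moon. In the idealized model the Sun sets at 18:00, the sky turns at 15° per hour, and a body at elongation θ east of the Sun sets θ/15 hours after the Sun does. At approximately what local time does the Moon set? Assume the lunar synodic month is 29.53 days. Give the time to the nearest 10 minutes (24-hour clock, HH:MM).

Elongation θ = 360° × 27/29.53 ≈ 329.2°.
The Moon trails the Sun by θ/15 = 329.2/15 ≈ 21.94 hours.
18:00 + 21.944 h ≈ 15:57 → 16:00 to the nearest ten minutes.

16:00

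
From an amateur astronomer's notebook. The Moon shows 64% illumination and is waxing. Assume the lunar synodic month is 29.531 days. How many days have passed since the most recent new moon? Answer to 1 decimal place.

8.7 days

Invert f = (1 − cos θ)/2 to get cos θ = 1 − 2(0.64) = -0.280, hence θ₀ = arccos -0.280 = 106.3°.
The Moon is waxing (0°–180°), so θ = 106.3° directly.
At 360°/29.531 d per day, 106.3° corresponds to 8.72 days.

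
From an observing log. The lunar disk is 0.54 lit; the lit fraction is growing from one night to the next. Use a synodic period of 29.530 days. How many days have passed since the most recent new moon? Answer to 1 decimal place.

7.8 days

cos θ = 1 − 2f = -0.080, giving a principal value of 94.6°.
The Moon is waxing (0°–180°), so θ = 94.6° directly.
At 360°/29.530 d per day, 94.6° corresponds to 7.76 days.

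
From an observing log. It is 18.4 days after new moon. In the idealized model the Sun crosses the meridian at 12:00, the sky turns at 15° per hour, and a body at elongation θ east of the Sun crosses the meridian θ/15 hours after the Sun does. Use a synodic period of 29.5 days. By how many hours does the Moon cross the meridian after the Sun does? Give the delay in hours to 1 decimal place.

The Moon has covered 18.4/29.5 of its cycle, so θ ≈ 360° × 18.4/29.5 = 224.5°.
At 15° of sky rotation per hour, 224.5° corresponds to a 14.97 h lag.
So the Moon crosses the meridian 14.97 h after the Sun.

15.0 h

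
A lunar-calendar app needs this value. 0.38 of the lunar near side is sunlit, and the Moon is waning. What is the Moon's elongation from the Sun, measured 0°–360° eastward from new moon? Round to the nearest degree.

284°

cos θ = 1 − 2f = 0.240, giving a principal value of 76.1°.
Waning ⇒ past full, so θ = 360° − 76.1° = 283.9°.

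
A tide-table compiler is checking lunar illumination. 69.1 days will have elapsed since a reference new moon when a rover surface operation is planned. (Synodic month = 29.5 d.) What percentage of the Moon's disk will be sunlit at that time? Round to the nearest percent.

69.1 d spans 2 complete synodic months (2 × 29.5 = 59.00 d) plus 10.10 d.
Phase angle: θ = 360°·(10.10 d)/(29.5 d) = 123.3°.
Illuminated fraction = (1 − cos 123.3°)/2 = (1 − (-0.548))/2 ≈ 0.774, so 77%.

77%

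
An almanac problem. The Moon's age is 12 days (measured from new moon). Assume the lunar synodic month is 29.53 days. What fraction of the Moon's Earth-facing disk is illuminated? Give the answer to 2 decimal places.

The Moon has covered 12/29.53 of its cycle, so θ ≈ 360° × 12/29.53 = 146.3°.
With cos θ = (-0.832), the lit fraction is (1 − (-0.832))/2 ≈ 0.916.

0.92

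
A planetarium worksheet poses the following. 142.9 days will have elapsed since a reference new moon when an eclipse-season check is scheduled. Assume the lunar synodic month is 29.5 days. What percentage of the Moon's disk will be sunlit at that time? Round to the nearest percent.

22%

142.9 d spans 4 complete synodic months (4 × 29.5 = 118.00 d) plus 24.90 d.
The Moon has covered 24.90/29.5 of its cycle, so θ ≈ 360° × 24.90/29.5 = 303.9°.
cos 303.9° = 0.557, so f = (1 − 0.557)/2 = 0.221, so 22%.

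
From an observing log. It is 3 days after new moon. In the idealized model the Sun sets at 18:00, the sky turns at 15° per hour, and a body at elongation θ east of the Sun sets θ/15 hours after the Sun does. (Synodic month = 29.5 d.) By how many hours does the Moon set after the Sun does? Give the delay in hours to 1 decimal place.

2.4 h

Phase angle: θ = 360°·(3 d)/(29.5 d) = 36.6°.
The Moon trails the Sun by θ/15 = 36.6/15 ≈ 2.44 hours.
So the Moon sets 2.44 h after the Sun.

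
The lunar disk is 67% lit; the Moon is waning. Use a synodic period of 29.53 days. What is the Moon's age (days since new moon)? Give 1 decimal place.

20.5 days

Invert f = (1 − cos θ)/2 to get cos θ = 1 − 2(0.67) = -0.340, hence θ₀ = arccos -0.340 = 109.9°.
Since the Moon is past full (waning), take the reflex angle: θ = 360° − 109.9° = 250.1°.
That fraction of the synodic month is 250.1/360 × 29.53 d ≈ 20.52 d.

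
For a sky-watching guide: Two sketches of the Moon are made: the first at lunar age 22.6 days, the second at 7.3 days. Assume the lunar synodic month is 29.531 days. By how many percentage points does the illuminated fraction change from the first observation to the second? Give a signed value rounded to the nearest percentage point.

+4 percentage points

θ₁ = 360° × 22.6/29.531 = 275.5°, f₁ = (1 − cos θ₁)/2 = 0.452.
θ₂ = 360° × 7.3/29.531 = 89.0°, f₂ = (1 − cos θ₂)/2 = 0.491.
Change = f₂ − f₁ = +0.039 → +4 percentage points.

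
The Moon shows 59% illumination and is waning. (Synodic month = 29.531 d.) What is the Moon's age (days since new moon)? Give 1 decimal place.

21.3 days

From f = (1 − cos θ)/2: cos θ = 1 − 2×0.59 = -0.180; arccos → 100.4°.
A waning Moon lies in 180°–360°, so θ = 360° − 100.4° = 259.6°.
Age = 29.531 × 259.6°/360° ≈ 21.30 days.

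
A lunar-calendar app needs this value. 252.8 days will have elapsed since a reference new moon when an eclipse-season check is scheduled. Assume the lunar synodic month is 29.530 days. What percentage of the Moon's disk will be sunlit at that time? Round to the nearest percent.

Reduce mod P: 252.8 − 8×29.530 = 16.56 d into the current lunation.
Phase angle: θ = 360°·(16.56 d)/(29.530 d) = 201.9°.
With cos θ = (-0.928), the lit fraction is (1 − (-0.928))/2 ≈ 0.964, so 96%.

96%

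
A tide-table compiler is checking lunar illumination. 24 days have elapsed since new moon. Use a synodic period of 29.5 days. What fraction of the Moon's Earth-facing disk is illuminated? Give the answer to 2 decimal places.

Elongation θ = 360° × 24/29.5 ≈ 292.9°.
cos 292.9° = 0.389, so f = (1 − 0.389)/2 = 0.306.

0.31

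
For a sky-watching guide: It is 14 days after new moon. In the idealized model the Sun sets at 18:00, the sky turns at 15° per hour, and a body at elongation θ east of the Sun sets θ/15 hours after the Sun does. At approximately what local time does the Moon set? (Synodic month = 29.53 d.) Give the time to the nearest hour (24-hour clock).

05:00

Phase angle: θ = 360°·(14 d)/(29.53 d) = 170.7°.
Delay after the Sun = 170.7° / (15°/h) ≈ 11.38 h.
18:00 + 11.38 h ≈ 05:23 → 05:00 to the nearest hour.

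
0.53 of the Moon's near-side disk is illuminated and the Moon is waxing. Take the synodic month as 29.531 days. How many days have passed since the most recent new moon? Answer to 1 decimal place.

7.7 days

From f = (1 − cos θ)/2: cos θ = 1 − 2×0.53 = -0.060; arccos → 93.4°.
The Moon is waxing (0°–180°), so θ = 93.4° directly.
That fraction of the synodic month is 93.4/360 × 29.531 d ≈ 7.66 d.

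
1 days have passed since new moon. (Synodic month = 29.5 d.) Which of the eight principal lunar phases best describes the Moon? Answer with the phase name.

new moon

At 1/29.5 of the cycle, θ ≈ 12° — the new moon range.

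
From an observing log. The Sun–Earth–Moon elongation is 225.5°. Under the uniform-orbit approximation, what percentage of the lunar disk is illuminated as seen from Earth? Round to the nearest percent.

85%

Half-versine of 225.5°: (1 − (-0.701))/2 = 0.850, i.e. 85%.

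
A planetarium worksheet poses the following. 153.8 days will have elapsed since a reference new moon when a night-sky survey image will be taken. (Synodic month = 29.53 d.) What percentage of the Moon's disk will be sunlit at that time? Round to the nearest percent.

37%

153.8/29.53 = 5.208 lunations, so 5 complete cycles and 6.15 d into the next.
Elongation θ = 360° × 6.15/29.53 ≈ 75.0°.
Illuminated fraction = (1 − cos 75.0°)/2 = (1 − 0.259)/2 ≈ 0.370, so 37%.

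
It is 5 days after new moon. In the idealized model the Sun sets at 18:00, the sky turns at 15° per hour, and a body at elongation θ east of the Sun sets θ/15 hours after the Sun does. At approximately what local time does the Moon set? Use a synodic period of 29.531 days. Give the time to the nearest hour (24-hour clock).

22:00

Elongation θ = 360° × 5/29.531 ≈ 61.0°.
At 15° of sky rotation per hour, 61.0° corresponds to a 4.06 h lag.
18:00 + 4.06 h ≈ 22:04 → 22:00 to the nearest hour.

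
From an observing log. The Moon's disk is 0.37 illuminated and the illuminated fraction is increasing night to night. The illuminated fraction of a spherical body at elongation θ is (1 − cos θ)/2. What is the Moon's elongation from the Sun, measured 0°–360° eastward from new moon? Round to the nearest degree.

Invert f = (1 − cos θ)/2 to get cos θ = 1 − 2(0.37) = 0.260, hence θ₀ = arccos 0.260 = 74.9°.
Waxing ⇒ before full, so θ = 74.9°.

75°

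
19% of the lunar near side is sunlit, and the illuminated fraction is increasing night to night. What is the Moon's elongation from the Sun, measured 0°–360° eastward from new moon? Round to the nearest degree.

52°

From f = (1 − cos θ)/2: cos θ = 1 − 2×0.19 = 0.620; arccos → 51.7°.
Waxing ⇒ before full, so θ = 51.7°.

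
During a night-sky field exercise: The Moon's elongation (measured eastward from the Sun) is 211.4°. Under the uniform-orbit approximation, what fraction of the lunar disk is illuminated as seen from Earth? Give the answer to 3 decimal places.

f = (1 − cos 211.4°)/2 = (1 − (-0.854))/2 ≈ 0.927.

0.927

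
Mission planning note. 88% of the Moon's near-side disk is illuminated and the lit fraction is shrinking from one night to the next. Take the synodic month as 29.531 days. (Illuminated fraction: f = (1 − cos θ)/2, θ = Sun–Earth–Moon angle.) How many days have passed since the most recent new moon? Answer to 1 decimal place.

From f = (1 − cos θ)/2: cos θ = 1 − 2×0.88 = -0.760; arccos → 139.5°.
A waning Moon lies in 180°–360°, so θ = 360° − 139.5° = 220.5°.
At 360°/29.531 d per day, 220.5° corresponds to 18.09 days.

18.1 days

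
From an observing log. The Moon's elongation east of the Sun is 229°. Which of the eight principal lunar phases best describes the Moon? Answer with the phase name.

The waning gibbous sector spans roughly 202°–248°; 229° falls inside it.

waning gibbous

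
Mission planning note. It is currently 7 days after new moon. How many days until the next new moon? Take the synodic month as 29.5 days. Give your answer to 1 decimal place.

22.5 days

The next new moon completes the synodic month: 29.5 − 7 = 22.500 days.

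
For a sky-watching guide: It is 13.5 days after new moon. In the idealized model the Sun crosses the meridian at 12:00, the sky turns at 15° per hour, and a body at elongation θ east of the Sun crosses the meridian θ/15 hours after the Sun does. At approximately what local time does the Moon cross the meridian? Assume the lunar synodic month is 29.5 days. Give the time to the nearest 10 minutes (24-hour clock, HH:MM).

Phase angle: θ = 360°·(13.5 d)/(29.5 d) = 164.7°.
The Moon trails the Sun by θ/15 = 164.7/15 ≈ 10.98 hours.
12:00 + 10.983 h ≈ 22:59 → 23:00 to the nearest ten minutes.

23:00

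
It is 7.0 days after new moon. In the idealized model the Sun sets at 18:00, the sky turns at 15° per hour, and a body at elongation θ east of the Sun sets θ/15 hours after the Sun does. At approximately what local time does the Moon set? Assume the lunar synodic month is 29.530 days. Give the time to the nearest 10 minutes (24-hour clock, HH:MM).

23:40

The Moon has covered 7.0/29.530 of its cycle, so θ ≈ 360° × 7.0/29.530 = 85.3°.
The Moon trails the Sun by θ/15 = 85.3/15 ≈ 5.69 hours.
18:00 + 5.689 h ≈ 23:41 → 23:40 to the nearest ten minutes.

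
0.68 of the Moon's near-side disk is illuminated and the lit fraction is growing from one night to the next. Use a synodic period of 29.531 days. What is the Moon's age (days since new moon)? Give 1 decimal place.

9.1 days

cos θ = 1 − 2f = -0.360, giving a principal value of 111.1°.
Before full moon the principal value applies: θ = 111.1°.
Age = 29.531 × 111.1°/360° ≈ 9.11 days.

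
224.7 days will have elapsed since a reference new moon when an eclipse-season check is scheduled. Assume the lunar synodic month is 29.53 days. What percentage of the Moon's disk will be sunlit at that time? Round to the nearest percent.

224.7/29.53 = 7.609 lunations, so 7 complete cycles and 17.99 d into the next.
The Moon has covered 17.99/29.53 of its cycle, so θ ≈ 360° × 17.99/29.53 = 219.3°.
cos 219.3° = (-0.774), so f = (1 − (-0.774))/2 = 0.887, so 89%.

89%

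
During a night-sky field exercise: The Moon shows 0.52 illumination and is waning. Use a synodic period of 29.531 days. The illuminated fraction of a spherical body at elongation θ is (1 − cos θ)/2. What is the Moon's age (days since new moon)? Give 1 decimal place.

22.0 days

From f = (1 − cos θ)/2: cos θ = 1 − 2×0.52 = -0.040; arccos → 92.3°.
A waning Moon lies in 180°–360°, so θ = 360° − 92.3° = 267.7°.
Age = 29.531 × 267.7°/360° ≈ 21.96 days.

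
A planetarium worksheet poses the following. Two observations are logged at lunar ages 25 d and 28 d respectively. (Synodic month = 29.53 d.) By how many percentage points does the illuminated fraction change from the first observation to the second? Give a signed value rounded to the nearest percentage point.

First observation: θ = 360°·25/29.53 = 304.8°, so f = 0.215.
Second observation: θ = 341.3°, f = 0.026.
Δf = 0.026 − 0.215 = -0.189, i.e. -19 pp.

-19 pp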